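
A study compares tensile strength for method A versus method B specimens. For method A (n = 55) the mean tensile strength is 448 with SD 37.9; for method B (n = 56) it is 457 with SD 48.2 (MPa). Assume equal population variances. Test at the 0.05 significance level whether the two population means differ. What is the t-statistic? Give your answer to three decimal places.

-1.092

Let group 1 = method A, group 2 = method B. H0: μ_1 = μ_2; H1: μ_1 ≠ μ_2 (two-sample pooled-variance t-test, two-sided).
s_p² = [(55−1)·37.9² + (56−1)·48.2²]/(55+56−2) = 1883.89
t = (448 − 457)/√[1883.89·(1/55 + 1/56)] = -1.092
df = n₁ + n₂ − 2 = 109
Two-sided p-value ≈ 0.2771
Since p ≈ 0.2771 > α = 0.05, fail to reject H0; the data do not provide sufficient evidence against H0.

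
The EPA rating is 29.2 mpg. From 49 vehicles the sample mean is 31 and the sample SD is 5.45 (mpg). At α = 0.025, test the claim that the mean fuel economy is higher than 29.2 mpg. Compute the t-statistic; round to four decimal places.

2.3119

H0: μ = 29.2; H1: μ > 29.2 (one-sample t-test, right-tailed).
t = (x̄ − μ₀)/(s/√n) = (31 − 29.2)/(5.45/√49) = 2.3119
df = n − 1 = 48
p-value = P(T ≥ 2.3119) ≈ 0.013
Since p ≈ 0.013 < α = 0.025, reject H0; the evidence is statistically significant.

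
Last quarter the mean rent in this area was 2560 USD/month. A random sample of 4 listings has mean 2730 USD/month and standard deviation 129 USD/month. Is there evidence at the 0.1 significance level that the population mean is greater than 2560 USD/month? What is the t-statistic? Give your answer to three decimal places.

2.636

H0: μ = 2560; H1: μ > 2560 (one-sample t-test, right-tailed).
t = (x̄ − μ₀)/(s/√n) = (2730 − 2560)/(129/√4) = 2.636
df = n − 1 = 3
p-value = P(T ≥ 2.636) ≈ 0.0390
Since p ≈ 0.0390 < α = 0.1, reject H0; the evidence is statistically significant.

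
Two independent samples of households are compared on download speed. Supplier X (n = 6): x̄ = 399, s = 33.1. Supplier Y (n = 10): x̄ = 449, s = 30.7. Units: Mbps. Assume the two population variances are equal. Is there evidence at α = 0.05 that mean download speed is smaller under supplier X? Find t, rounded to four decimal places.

Let group 1 = supplier X, group 2 = supplier Y. H0: μ_1 = μ_2; H1: μ_1 < μ_2 (two-sample pooled-variance t-test, left-tailed).
s_p² = [(6−1)·33.1² + (10−1)·30.7²]/(6+10−2) = 997.176
t = (399 − 449)/√[997.176·(1/6 + 1/10)] = -3.0662
df = n₁ + n₂ − 2 = 14
p-value = P(T ≤ -3.0662) ≈ 0.0042
Since p ≈ 0.0042 < α = 0.05, reject H0; the data support H1.

-3.0662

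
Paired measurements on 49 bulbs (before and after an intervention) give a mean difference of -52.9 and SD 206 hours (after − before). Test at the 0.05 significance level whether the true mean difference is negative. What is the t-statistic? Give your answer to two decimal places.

H0: μ_d = 0; H1: μ_d < 0 (paired t-test on the differences, left-tailed).
t = d̄/(s_d/√n) = -52.9/(206/√49) = -1.80
df = n − 1 = 48
p-value = P(T ≤ -1.80) ≈ 0.039
Since p ≈ 0.039 < α = 0.05, reject H0; the evidence is statistically significant.

-1.80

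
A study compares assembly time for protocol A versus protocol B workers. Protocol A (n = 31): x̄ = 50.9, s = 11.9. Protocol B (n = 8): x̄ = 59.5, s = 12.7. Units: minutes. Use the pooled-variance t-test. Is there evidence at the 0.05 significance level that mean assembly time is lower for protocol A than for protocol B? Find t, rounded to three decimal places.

Let group 1 = protocol A, group 2 = protocol B. H0: μ_1 = μ_2; H1: μ_1 < μ_2 (two-sample pooled-variance t-test, left-tailed).
s_p² = [(31−1)·11.9² + (8−1)·12.7²]/(31+8−2) = 145.333
t = (50.9 − 59.5)/√[145.333·(1/31 + 1/8)] = -1.799
df = n₁ + n₂ − 2 = 37
p-value = P(T ≤ -1.799) ≈ 0.040
Since p ≈ 0.040 < α = 0.05, reject H0; the evidence is statistically significant.

-1.799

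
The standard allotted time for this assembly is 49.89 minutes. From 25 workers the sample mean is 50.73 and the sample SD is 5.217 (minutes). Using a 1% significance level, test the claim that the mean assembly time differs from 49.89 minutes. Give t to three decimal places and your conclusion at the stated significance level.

t = 0.805; fail to reject H0

H0: μ = 49.89; H1: μ ≠ 49.89 (one-sample t-test, two-sided).
t = (x̄ − μ₀)/(s/√n) = (50.73 − 49.89)/(5.217/√25) = 0.805
df = n − 1 = 24
Two-sided p-value ≈ 0.4287
Since p ≈ 0.4287 > α = 0.01, fail to reject H0; the evidence is not statistically significant.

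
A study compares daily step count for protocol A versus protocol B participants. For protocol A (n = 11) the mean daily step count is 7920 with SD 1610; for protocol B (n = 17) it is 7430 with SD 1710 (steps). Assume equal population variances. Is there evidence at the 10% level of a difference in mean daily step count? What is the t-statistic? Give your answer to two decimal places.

Let group 1 = protocol A, group 2 = protocol B. H0: μ_1 = μ_2; H1: μ_1 ≠ μ_2 (two-sample pooled-variance t-test, two-sided).
s_p² = [(11−1)·1610² + (17−1)·1710²]/(11+17−2) = 2796410
t = (7920 − 7430)/√[2796410·(1/11 + 1/17)] = 0.76
df = n₁ + n₂ − 2 = 26
Two-sided p-value ≈ 0.4557
Since p ≈ 0.4557 > α = 0.1, fail to reject H0; the data do not provide sufficient evidence against H0.

0.76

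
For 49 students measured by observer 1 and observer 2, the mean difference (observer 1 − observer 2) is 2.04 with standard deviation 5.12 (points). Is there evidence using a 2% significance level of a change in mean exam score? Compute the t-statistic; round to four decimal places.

H0: μ_d = 0; H1: μ_d ≠ 0 (paired t-test on the differences, two-sided).
t = d̄/(s_d/√n) = 2.04/(5.12/√49) = 2.7891
df = n − 1 = 48
Two-sided p-value ≈ 0.0076
Since p ≈ 0.0076 < α = 0.02, reject H0; the evidence is statistically significant.

2.7891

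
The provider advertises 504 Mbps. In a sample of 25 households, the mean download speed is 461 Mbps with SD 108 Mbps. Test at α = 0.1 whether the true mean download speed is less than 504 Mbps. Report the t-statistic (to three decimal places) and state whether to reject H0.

H0: μ = 504; H1: μ < 504 (one-sample t-test, left-tailed).
t = (x̄ − μ₀)/(s/√n) = (461 − 504)/(108/√25) = -1.991
df = n − 1 = 24
p-value = P(T ≤ -1.991) ≈ 0.029
Since p ≈ 0.029 < α = 0.1, reject H0; the data support H1.

t = -1.991; reject H0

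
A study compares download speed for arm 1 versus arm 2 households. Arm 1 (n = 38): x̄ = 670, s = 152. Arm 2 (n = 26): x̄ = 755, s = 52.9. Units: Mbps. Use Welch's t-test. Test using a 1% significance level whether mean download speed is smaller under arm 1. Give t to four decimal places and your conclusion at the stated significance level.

t = -3.1774; reject H0

Let group 1 = arm 1, group 2 = arm 2. H0: μ_1 = μ_2; H1: μ_1 < μ_2 (Welch's two-sample t-test, left-tailed).
t = (x̄_1 − x̄_2)/√(s_1²/n_1 + s_2²/n_2) = (670 − 755)/√(152²/38 + 52.9²/26) = -3.1774
Welch–Satterthwaite df ≈ 48.99
p-value = P(T ≤ -3.1774) ≈ 0.001
Since p ≈ 0.001 < α = 0.01, reject H0; the evidence is statistically significant.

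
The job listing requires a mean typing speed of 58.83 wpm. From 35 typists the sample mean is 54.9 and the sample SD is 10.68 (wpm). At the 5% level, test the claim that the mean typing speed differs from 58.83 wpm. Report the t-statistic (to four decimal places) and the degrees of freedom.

H0: μ = 58.83; H1: μ ≠ 58.83 (one-sample t-test, two-sided).
t = (x̄ − μ₀)/(s/√n) = (54.9 − 58.83)/(10.68/√35) = -2.1770
df = n − 1 = 34
Two-sided p-value ≈ 0.037
Since p ≈ 0.037 < α = 0.05, reject H0; the evidence is statistically significant.

t = -2.1770, df = 34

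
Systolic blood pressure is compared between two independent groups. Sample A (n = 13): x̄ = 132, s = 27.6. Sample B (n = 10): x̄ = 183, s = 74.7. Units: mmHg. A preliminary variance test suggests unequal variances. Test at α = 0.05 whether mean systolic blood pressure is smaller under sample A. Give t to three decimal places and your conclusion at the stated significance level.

t = -2.054; reject H0

Let group 1 = sample A, group 2 = sample B. H0: μ_1 = μ_2; H1: μ_1 < μ_2 (Welch's two-sample t-test, left-tailed).
t = (x̄_1 − x̄_2)/√(s_1²/n_1 + s_2²/n_2) = (132 − 183)/√(27.6²/13 + 74.7²/10) = -2.054
Welch–Satterthwaite df ≈ 10.90
p-value = P(T ≤ -2.054) ≈ 0.032
Since p ≈ 0.032 < α = 0.05, reject H0; the evidence is statistically significant.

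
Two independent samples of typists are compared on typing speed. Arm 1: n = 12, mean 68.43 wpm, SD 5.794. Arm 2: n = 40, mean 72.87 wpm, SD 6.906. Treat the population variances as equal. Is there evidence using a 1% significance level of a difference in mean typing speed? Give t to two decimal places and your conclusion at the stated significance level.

Let group 1 = arm 1, group 2 = arm 2. H0: μ_1 = μ_2; H1: μ_1 ≠ μ_2 (two-sample pooled-variance t-test, two-sided).
s_p² = [(12−1)·5.794² + (40−1)·6.906²]/(12+40−2) = 44.5859
t = (68.43 − 72.87)/√[44.5859·(1/12 + 1/40)] = -2.02
df = n₁ + n₂ − 2 = 50
Two-sided p-value ≈ 0.049
Since p ≈ 0.049 > α = 0.01, fail to reject H0; the data do not provide sufficient evidence against H0.

t = -2.02; fail to reject H0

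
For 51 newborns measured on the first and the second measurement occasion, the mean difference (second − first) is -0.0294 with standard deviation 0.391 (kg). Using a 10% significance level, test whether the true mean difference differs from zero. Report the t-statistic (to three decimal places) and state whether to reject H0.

H0: μ_d = 0; H1: μ_d ≠ 0 (paired t-test on the differences, two-sided).
t = d̄/(s_d/√n) = -0.0294/(0.391/√51) = -0.537
df = n − 1 = 50
Two-sided p-value ≈ 0.594
Since p ≈ 0.594 > α = 0.1, fail to reject H0; the evidence is not statistically significant.

t = -0.537; fail to reject H0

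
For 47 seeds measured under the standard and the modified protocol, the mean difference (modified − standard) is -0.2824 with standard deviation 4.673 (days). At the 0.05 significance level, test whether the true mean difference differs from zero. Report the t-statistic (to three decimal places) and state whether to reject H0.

t = -0.414; fail to reject H0

H0: μ_d = 0; H1: μ_d ≠ 0 (paired t-test on the differences, two-sided).
t = d̄/(s_d/√n) = -0.2824/(4.673/√47) = -0.414
df = n − 1 = 46
Two-sided p-value ≈ 0.681
Since p ≈ 0.681 > α = 0.05, fail to reject H0; the evidence is not statistically significant.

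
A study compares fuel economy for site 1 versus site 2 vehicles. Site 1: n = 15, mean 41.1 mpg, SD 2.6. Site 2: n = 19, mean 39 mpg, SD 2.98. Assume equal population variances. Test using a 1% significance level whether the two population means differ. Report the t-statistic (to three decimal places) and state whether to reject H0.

Let group 1 = site 1, group 2 = site 2. H0: μ_1 = μ_2; H1: μ_1 ≠ μ_2 (two-sample pooled-variance t-test, two-sided).
s_p² = [(15−1)·2.6² + (19−1)·2.98²]/(15+19−2) = 7.95273
t = (41.1 − 39)/√[7.95273·(1/15 + 1/19)] = 2.156
df = n₁ + n₂ − 2 = 32
Two-sided p-value ≈ 0.039
Since p ≈ 0.039 > α = 0.01, fail to reject H0; the data do not provide sufficient evidence against H0.

t = 2.156; fail to reject H0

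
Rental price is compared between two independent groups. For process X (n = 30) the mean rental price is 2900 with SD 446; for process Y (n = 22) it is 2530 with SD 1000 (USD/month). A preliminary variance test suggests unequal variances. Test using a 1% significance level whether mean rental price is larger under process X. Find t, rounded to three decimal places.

Let group 1 = process X, group 2 = process Y. H0: μ_1 = μ_2; H1: μ_1 > μ_2 (Welch's two-sample t-test, right-tailed).
t = (x̄_1 − x̄_2)/√(s_1²/n_1 + s_2²/n_2) = (2900 − 2530)/√(446²/30 + 1000²/22) = 1.621
Welch–Satterthwaite df ≈ 27.16
p-value = P(T ≥ 1.621) ≈ 0.0583
Since p ≈ 0.0583 > α = 0.01, fail to reject H0; the evidence is not statistically significant.

1.621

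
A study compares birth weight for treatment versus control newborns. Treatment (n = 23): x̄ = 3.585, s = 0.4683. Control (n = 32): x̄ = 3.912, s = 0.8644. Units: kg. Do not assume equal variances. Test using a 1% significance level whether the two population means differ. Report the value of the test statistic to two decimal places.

Let group 1 = treatment, group 2 = control. H0: μ_1 = μ_2; H1: μ_1 ≠ μ_2 (Welch's two-sample t-test, two-sided).
t = (x̄_1 − x̄_2)/√(s_1²/n_1 + s_2²/n_2) = (3.585 − 3.912)/√(0.4683²/23 + 0.8644²/32) = -1.80
Welch–Satterthwaite df ≈ 49.79
Two-sided p-value ≈ 0.0774
Since p ≈ 0.0774 > α = 0.01, fail to reject H0; the evidence is not statistically significant.

-1.80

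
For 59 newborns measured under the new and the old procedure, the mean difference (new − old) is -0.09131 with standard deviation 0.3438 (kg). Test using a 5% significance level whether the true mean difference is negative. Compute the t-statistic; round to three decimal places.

-2.040

H0: μ_d = 0; H1: μ_d < 0 (paired t-test on the differences, left-tailed).
t = d̄/(s_d/√n) = -0.09131/(0.3438/√59) = -2.040
df = n − 1 = 58
p-value = P(T ≤ -2.040) ≈ 0.023
Since p ≈ 0.023 < α = 0.05, reject H0; the evidence is statistically significant.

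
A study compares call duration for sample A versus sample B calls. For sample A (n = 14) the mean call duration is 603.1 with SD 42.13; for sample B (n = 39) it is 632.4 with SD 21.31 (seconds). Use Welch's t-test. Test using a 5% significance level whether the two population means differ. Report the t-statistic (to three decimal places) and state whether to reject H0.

Let group 1 = sample A, group 2 = sample B. H0: μ_1 = μ_2; H1: μ_1 ≠ μ_2 (Welch's two-sample t-test, two-sided).
t = (x̄_1 − x̄_2)/√(s_1²/n_1 + s_2²/n_2) = (603.1 − 632.4)/√(42.13²/14 + 21.31²/39) = -2.490
Welch–Satterthwaite df ≈ 15.45
Two-sided p-value ≈ 0.025
Since p ≈ 0.025 < α = 0.05, reject H0; the data support H1.

t = -2.490; reject H0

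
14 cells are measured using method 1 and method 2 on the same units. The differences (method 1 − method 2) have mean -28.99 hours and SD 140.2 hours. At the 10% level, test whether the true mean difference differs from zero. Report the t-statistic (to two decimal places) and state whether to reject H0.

H0: μ_d = 0; H1: μ_d ≠ 0 (paired t-test on the differences, two-sided).
t = d̄/(s_d/√n) = -28.99/(140.2/√14) = -0.77
df = n − 1 = 13
Two-sided p-value ≈ 0.4530
Since p ≈ 0.4530 > α = 0.1, fail to reject H0; the data do not provide sufficient evidence against H0.

t = -0.77; fail to reject H0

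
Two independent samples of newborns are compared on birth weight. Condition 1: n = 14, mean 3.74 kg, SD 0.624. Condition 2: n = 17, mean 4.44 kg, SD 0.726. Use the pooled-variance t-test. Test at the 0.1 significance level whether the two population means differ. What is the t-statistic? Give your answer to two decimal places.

Let group 1 = condition 1, group 2 = condition 2. H0: μ_1 = μ_2; H1: μ_1 ≠ μ_2 (two-sample pooled-variance t-test, two-sided).
s_p² = [(14−1)·0.624² + (17−1)·0.726²]/(14+17−2) = 0.465348
t = (3.74 − 4.44)/√[0.465348·(1/14 + 1/17)] = -2.84
df = n₁ + n₂ − 2 = 29
Two-sided p-value ≈ 0.0081
Since p ≈ 0.0081 < α = 0.1, reject H0; the evidence is statistically significant.

-2.84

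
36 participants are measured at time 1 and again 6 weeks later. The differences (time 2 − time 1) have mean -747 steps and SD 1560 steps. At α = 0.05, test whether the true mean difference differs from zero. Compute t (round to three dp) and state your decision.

H0: μ_d = 0; H1: μ_d ≠ 0 (paired t-test on the differences, two-sided).
t = d̄/(s_d/√n) = -747/(1560/√36) = -2.873
df = n − 1 = 35
Two-sided p-value ≈ 0.0069
Since p ≈ 0.0069 < α = 0.05, reject H0; the evidence is statistically significant.

t = -2.873; reject H0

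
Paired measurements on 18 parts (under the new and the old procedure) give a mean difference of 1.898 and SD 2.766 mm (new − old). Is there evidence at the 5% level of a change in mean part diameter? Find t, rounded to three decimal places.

H0: μ_d = 0; H1: μ_d ≠ 0 (paired t-test on the differences, two-sided).
t = d̄/(s_d/√n) = 1.898/(2.766/√18) = 2.911
df = n − 1 = 17
Two-sided p-value ≈ 0.0097
Since p ≈ 0.0097 < α = 0.05, reject H0; the data support H1.

2.911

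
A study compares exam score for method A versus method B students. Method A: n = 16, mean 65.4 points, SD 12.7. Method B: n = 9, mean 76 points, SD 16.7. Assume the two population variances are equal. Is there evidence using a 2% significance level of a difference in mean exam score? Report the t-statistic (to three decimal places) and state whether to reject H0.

Let group 1 = method A, group 2 = method B. H0: μ_1 = μ_2; H1: μ_1 ≠ μ_2 (two-sample pooled-variance t-test, two-sided).
s_p² = [(16−1)·12.7² + (9−1)·16.7²]/(16+9−2) = 202.194
t = (65.4 − 76)/√[202.194·(1/16 + 1/9)] = -1.789
df = n₁ + n₂ − 2 = 23
Two-sided p-value ≈ 0.0868
Since p ≈ 0.0868 > α = 0.02, fail to reject H0; the data do not provide sufficient evidence against H0.

t = -1.789; fail to reject H0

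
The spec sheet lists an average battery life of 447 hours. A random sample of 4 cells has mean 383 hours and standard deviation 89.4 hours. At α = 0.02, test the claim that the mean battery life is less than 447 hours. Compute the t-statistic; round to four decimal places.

-1.4318

H0: μ = 447; H1: μ < 447 (one-sample t-test, left-tailed).
t = (x̄ − μ₀)/(s/√n) = (383 − 447)/(89.4/√4) = -1.4318
df = n − 1 = 3
p-value = P(T ≤ -1.4318) ≈ 0.1238
Since p ≈ 0.1238 > α = 0.02, fail to reject H0; the data do not provide sufficient evidence against H0.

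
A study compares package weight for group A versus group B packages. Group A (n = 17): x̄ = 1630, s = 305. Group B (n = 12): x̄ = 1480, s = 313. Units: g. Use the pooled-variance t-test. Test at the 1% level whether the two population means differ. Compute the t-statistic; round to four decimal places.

Let group 1 = group A, group 2 = group B. H0: μ_1 = μ_2; H1: μ_1 ≠ μ_2 (two-sample pooled-variance t-test, two-sided).
s_p² = [(17−1)·305² + (12−1)·313²]/(17+12−2) = 95039.2
t = (1630 − 1480)/√[95039.2·(1/17 + 1/12)] = 1.2905
df = n₁ + n₂ − 2 = 27
Two-sided p-value ≈ 0.208
Since p ≈ 0.208 > α = 0.01, fail to reject H0; the data do not provide sufficient evidence against H0.

1.2905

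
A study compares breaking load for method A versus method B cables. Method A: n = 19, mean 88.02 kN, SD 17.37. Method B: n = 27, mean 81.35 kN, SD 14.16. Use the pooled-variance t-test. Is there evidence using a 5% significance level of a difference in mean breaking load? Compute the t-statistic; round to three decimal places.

1.432

Let group 1 = method A, group 2 = method B. H0: μ_1 = μ_2; H1: μ_1 ≠ μ_2 (two-sample pooled-variance t-test, two-sided).
s_p² = [(19−1)·17.37² + (27−1)·14.16²]/(19+27−2) = 241.91
t = (88.02 − 81.35)/√[241.91·(1/19 + 1/27)] = 1.432
df = n₁ + n₂ − 2 = 44
Two-sided p-value ≈ 0.159
Since p ≈ 0.159 > α = 0.05, fail to reject H0; the evidence is not statistically significant.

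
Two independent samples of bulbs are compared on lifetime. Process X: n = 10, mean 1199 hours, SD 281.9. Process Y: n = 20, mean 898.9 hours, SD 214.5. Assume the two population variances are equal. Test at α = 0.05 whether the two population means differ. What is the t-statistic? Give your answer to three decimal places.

Let group 1 = process X, group 2 = process Y. H0: μ_1 = μ_2; H1: μ_1 ≠ μ_2 (two-sample pooled-variance t-test, two-sided).
s_p² = [(10−1)·281.9² + (20−1)·214.5²]/(10+20−2) = 56764.4
t = (1199 − 898.9)/√[56764.4·(1/10 + 1/20)] = 3.252
df = n₁ + n₂ − 2 = 28
Two-sided p-value ≈ 0.0030
Since p ≈ 0.0030 < α = 0.05, reject H0; the data support H1.

3.252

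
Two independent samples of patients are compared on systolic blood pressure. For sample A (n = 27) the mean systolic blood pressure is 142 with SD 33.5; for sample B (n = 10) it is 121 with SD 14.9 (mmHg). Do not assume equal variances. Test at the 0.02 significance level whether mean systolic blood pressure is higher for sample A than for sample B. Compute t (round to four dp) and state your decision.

t = 2.6298; reject H0

Let group 1 = sample A, group 2 = sample B. H0: μ_1 = μ_2; H1: μ_1 > μ_2 (Welch's two-sample t-test, right-tailed).
t = (x̄_1 − x̄_2)/√(s_1²/n_1 + s_2²/n_2) = (142 − 121)/√(33.5²/27 + 14.9²/10) = 2.6298
Welch–Satterthwaite df ≈ 33.55
p-value = P(T ≥ 2.6298) ≈ 0.0064
Since p ≈ 0.0064 < α = 0.02, reject H0; the evidence is statistically significant.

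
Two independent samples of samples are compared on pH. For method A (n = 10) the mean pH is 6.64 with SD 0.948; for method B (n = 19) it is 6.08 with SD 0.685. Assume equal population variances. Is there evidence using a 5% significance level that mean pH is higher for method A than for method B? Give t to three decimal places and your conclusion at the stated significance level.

Let group 1 = method A, group 2 = method B. H0: μ_1 = μ_2; H1: μ_1 > μ_2 (two-sample pooled-variance t-test, right-tailed).
s_p² = [(10−1)·0.948² + (19−1)·0.685²]/(10+19−2) = 0.612385
t = (6.64 − 6.08)/√[0.612385·(1/10 + 1/19)] = 1.832
df = n₁ + n₂ − 2 = 27
p-value = P(T ≥ 1.832) ≈ 0.039
Since p ≈ 0.039 < α = 0.05, reject H0; the data support H1.

t = 1.832; reject H0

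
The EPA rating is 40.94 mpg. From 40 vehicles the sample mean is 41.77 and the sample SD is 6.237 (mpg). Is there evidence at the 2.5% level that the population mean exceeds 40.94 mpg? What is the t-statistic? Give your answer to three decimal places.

H0: μ = 40.94; H1: μ > 40.94 (one-sample t-test, right-tailed).
t = (x̄ − μ₀)/(s/√n) = (41.77 − 40.94)/(6.237/√40) = 0.842
df = n − 1 = 39
p-value = P(T ≥ 0.842) ≈ 0.203
Since p ≈ 0.203 > α = 0.025, fail to reject H0; the data do not provide sufficient evidence against H0.

0.842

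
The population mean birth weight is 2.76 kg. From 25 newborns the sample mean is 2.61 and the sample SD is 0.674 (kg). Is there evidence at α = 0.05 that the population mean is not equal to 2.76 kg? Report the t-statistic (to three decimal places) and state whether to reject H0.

H0: μ = 2.76; H1: μ ≠ 2.76 (one-sample t-test, two-sided).
t = (x̄ − μ₀)/(s/√n) = (2.61 − 2.76)/(0.674/√25) = -1.113
df = n − 1 = 24
Two-sided p-value ≈ 0.277
Since p ≈ 0.277 > α = 0.05, fail to reject H0; the evidence is not statistically significant.

t = -1.113; fail to reject H0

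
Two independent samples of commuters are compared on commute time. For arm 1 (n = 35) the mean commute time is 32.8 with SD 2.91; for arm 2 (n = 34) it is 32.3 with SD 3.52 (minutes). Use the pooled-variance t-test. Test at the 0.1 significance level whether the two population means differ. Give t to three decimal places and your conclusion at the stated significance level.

t = 0.644; fail to reject H0

Let group 1 = arm 1, group 2 = arm 2. H0: μ_1 = μ_2; H1: μ_1 ≠ μ_2 (two-sample pooled-variance t-test, two-sided).
s_p² = [(35−1)·2.91² + (34−1)·3.52²]/(35+34−2) = 10.4
t = (32.8 − 32.3)/√[10.4·(1/35 + 1/34)] = 0.644
df = n₁ + n₂ − 2 = 67
Two-sided p-value ≈ 0.5219
Since p ≈ 0.5219 > α = 0.1, fail to reject H0; the evidence is not statistically significant.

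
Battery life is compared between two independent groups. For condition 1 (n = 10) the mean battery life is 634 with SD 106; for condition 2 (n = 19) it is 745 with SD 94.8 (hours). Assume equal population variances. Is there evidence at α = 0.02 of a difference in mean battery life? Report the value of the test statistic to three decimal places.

Let group 1 = condition 1, group 2 = condition 2. H0: μ_1 = μ_2; H1: μ_1 ≠ μ_2 (two-sample pooled-variance t-test, two-sided).
s_p² = [(10−1)·106² + (19−1)·94.8²]/(10+19−2) = 9736.69
t = (634 − 745)/√[9736.69·(1/10 + 1/19)] = -2.879
df = n₁ + n₂ − 2 = 27
Two-sided p-value ≈ 0.0077
Since p ≈ 0.0077 < α = 0.02, reject H0; the evidence is statistically significant.

-2.879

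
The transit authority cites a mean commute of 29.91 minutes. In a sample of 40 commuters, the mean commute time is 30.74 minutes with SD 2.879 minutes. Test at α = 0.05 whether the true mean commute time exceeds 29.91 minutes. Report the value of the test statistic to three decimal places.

1.823

H0: μ = 29.91; H1: μ > 29.91 (one-sample t-test, right-tailed).
t = (x̄ − μ₀)/(s/√n) = (30.74 − 29.91)/(2.879/√40) = 1.823
df = n − 1 = 39
p-value = P(T ≥ 1.823) ≈ 0.0380
Since p ≈ 0.0380 < α = 0.05, reject H0; the evidence is statistically significant.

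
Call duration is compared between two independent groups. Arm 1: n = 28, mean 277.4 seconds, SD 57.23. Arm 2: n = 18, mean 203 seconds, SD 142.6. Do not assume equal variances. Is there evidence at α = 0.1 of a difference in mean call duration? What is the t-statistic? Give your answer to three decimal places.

Let group 1 = arm 1, group 2 = arm 2. H0: μ_1 = μ_2; H1: μ_1 ≠ μ_2 (Welch's two-sample t-test, two-sided).
t = (x̄_1 − x̄_2)/√(s_1²/n_1 + s_2²/n_2) = (277.4 − 203)/√(57.23²/28 + 142.6²/18) = 2.107
Welch–Satterthwaite df ≈ 20.56
Two-sided p-value ≈ 0.048
Since p ≈ 0.048 < α = 0.1, reject H0; the evidence is statistically significant.

2.107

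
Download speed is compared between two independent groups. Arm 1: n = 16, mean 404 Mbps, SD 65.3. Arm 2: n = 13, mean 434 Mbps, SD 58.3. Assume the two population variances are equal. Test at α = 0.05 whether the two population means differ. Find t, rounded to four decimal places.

-1.2899

Let group 1 = arm 1, group 2 = arm 2. H0: μ_1 = μ_2; H1: μ_1 ≠ μ_2 (two-sample pooled-variance t-test, two-sided).
s_p² = [(16−1)·65.3² + (13−1)·58.3²]/(16+13−2) = 3879.56
t = (404 − 434)/√[3879.56·(1/16 + 1/13)] = -1.2899
df = n₁ + n₂ − 2 = 27
Two-sided p-value ≈ 0.2080
Since p ≈ 0.2080 > α = 0.05, fail to reject H0; the evidence is not statistically significant.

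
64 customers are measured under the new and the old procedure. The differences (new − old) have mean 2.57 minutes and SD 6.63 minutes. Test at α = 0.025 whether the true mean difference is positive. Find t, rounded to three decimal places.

H0: μ_d = 0; H1: μ_d > 0 (paired t-test on the differences, right-tailed).
t = d̄/(s_d/√n) = 2.57/(6.63/√64) = 3.101
df = n − 1 = 63
p-value = P(T ≥ 3.101) ≈ 0.001
Since p ≈ 0.001 < α = 0.025, reject H0; the evidence is statistically significant.

3.101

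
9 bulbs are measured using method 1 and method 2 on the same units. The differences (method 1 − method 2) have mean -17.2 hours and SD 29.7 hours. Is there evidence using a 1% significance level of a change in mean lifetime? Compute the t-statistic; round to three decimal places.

H0: μ_d = 0; H1: μ_d ≠ 0 (paired t-test on the differences, two-sided).
t = d̄/(s_d/√n) = -17.2/(29.7/√9) = -1.737
df = n − 1 = 8
Two-sided p-value ≈ 0.121
Since p ≈ 0.121 > α = 0.01, fail to reject H0; the evidence is not statistically significant.

-1.737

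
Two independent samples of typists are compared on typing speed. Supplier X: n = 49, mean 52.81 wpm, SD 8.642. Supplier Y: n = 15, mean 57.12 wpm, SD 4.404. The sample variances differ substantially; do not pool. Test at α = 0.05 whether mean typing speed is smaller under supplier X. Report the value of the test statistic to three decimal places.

Let group 1 = supplier X, group 2 = supplier Y. H0: μ_1 = μ_2; H1: μ_1 < μ_2 (Welch's two-sample t-test, left-tailed).
t = (x̄_1 − x̄_2)/√(s_1²/n_1 + s_2²/n_2) = (52.81 − 57.12)/√(8.642²/49 + 4.404²/15) = -2.568
Welch–Satterthwaite df ≈ 47.29
p-value = P(T ≤ -2.568) ≈ 0.0067
Since p ≈ 0.0067 < α = 0.05, reject H0; the data support H1.

-2.568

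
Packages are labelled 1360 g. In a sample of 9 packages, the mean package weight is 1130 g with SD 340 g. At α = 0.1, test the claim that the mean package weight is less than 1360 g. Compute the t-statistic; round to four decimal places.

H0: μ = 1360; H1: μ < 1360 (one-sample t-test, left-tailed).
t = (x̄ − μ₀)/(s/√n) = (1130 − 1360)/(340/√9) = -2.0294
df = n − 1 = 8
p-value = P(T ≤ -2.0294) ≈ 0.0385
Since p ≈ 0.0385 < α = 0.1, reject H0; the data support H1.

-2.0294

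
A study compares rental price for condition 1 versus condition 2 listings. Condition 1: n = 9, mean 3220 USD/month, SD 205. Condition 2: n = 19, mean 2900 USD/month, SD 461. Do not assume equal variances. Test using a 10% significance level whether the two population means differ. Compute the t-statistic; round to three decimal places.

2.541

Let group 1 = condition 1, group 2 = condition 2. H0: μ_1 = μ_2; H1: μ_1 ≠ μ_2 (Welch's two-sample t-test, two-sided).
t = (x̄_1 − x̄_2)/√(s_1²/n_1 + s_2²/n_2) = (3220 − 2900)/√(205²/9 + 461²/19) = 2.541
Welch–Satterthwaite df ≈ 25.98
Two-sided p-value ≈ 0.017
Since p ≈ 0.017 < α = 0.1, reject H0; the data support H1.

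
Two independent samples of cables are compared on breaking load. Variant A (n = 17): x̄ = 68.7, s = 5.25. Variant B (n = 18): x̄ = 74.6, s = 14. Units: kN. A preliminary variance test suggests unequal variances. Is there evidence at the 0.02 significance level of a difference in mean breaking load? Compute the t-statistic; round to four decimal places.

Let group 1 = variant A, group 2 = variant B. H0: μ_1 = μ_2; H1: μ_1 ≠ μ_2 (Welch's two-sample t-test, two-sided).
t = (x̄_1 − x̄_2)/√(s_1²/n_1 + s_2²/n_2) = (68.7 − 74.6)/√(5.25²/17 + 14²/18) = -1.6681
Welch–Satterthwaite df ≈ 21.92
Two-sided p-value ≈ 0.110
Since p ≈ 0.110 > α = 0.02, fail to reject H0; the evidence is not statistically significant.

-1.6681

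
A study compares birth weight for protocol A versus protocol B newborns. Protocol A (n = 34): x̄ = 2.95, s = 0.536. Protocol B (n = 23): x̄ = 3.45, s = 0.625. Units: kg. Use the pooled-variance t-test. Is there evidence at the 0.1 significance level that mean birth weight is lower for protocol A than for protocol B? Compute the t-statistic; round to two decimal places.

Let group 1 = protocol A, group 2 = protocol B. H0: μ_1 = μ_2; H1: μ_1 < μ_2 (two-sample pooled-variance t-test, left-tailed).
s_p² = [(34−1)·0.536² + (23−1)·0.625²]/(34+23−2) = 0.328628
t = (2.95 − 3.45)/√[0.328628·(1/34 + 1/23)] = -3.23
df = n₁ + n₂ − 2 = 55
p-value = P(T ≤ -3.23) ≈ 0.001
Since p ≈ 0.001 < α = 0.1, reject H0; the data support H1.

-3.23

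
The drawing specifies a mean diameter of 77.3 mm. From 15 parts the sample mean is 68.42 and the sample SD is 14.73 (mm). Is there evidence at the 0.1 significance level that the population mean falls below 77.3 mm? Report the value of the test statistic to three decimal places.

-2.335

H0: μ = 77.3; H1: μ < 77.3 (one-sample t-test, left-tailed).
t = (x̄ − μ₀)/(s/√n) = (68.42 − 77.3)/(14.73/√15) = -2.335
df = n − 1 = 14
p-value = P(T ≤ -2.335) ≈ 0.0175
Since p ≈ 0.0175 < α = 0.1, reject H0; the data support H1.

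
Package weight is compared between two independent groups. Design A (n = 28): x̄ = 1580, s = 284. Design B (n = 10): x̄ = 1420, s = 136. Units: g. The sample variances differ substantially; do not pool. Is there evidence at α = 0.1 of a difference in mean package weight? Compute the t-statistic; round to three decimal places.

Let group 1 = design A, group 2 = design B. H0: μ_1 = μ_2; H1: μ_1 ≠ μ_2 (Welch's two-sample t-test, two-sided).
t = (x̄_1 − x̄_2)/√(s_1²/n_1 + s_2²/n_2) = (1580 − 1420)/√(284²/28 + 136²/10) = 2.326
Welch–Satterthwaite df ≈ 32.55
Two-sided p-value ≈ 0.0264
Since p ≈ 0.0264 < α = 0.1, reject H0; the data support H1.

2.326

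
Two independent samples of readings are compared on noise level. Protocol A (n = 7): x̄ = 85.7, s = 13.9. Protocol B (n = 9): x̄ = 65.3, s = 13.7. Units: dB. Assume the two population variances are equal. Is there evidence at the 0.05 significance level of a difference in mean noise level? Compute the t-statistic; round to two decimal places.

Let group 1 = protocol A, group 2 = protocol B. H0: μ_1 = μ_2; H1: μ_1 ≠ μ_2 (two-sample pooled-variance t-test, two-sided).
s_p² = [(7−1)·13.9² + (9−1)·13.7²]/(7+9−2) = 190.056
t = (85.7 − 65.3)/√[190.056·(1/7 + 1/9)] = 2.94
df = n₁ + n₂ − 2 = 14
Two-sided p-value ≈ 0.0108
Since p ≈ 0.0108 < α = 0.05, reject H0; the data support H1.

2.94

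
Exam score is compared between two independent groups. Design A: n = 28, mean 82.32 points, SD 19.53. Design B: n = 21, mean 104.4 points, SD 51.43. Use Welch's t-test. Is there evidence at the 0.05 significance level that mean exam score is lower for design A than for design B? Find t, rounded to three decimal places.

Let group 1 = design A, group 2 = design B. H0: μ_1 = μ_2; H1: μ_1 < μ_2 (Welch's two-sample t-test, left-tailed).
t = (x̄_1 − x̄_2)/√(s_1²/n_1 + s_2²/n_2) = (82.32 − 104.4)/√(19.53²/28 + 51.43²/21) = -1.869
Welch–Satterthwaite df ≈ 24.35
p-value = P(T ≤ -1.869) ≈ 0.0369
Since p ≈ 0.0369 < α = 0.05, reject H0; the data support H1.

-1.869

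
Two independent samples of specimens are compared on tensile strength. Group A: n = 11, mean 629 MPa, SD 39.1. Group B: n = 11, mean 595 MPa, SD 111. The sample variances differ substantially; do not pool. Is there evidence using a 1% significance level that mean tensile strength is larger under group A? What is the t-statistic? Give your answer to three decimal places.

0.958

Let group 1 = group A, group 2 = group B. H0: μ_1 = μ_2; H1: μ_1 > μ_2 (Welch's two-sample t-test, right-tailed).
t = (x̄_1 − x̄_2)/√(s_1²/n_1 + s_2²/n_2) = (629 − 595)/√(39.1²/11 + 111²/11) = 0.958
Welch–Satterthwaite df ≈ 12.44
p-value = P(T ≥ 0.958) ≈ 0.178
Since p ≈ 0.178 > α = 0.01, fail to reject H0; the data do not provide sufficient evidence against H0.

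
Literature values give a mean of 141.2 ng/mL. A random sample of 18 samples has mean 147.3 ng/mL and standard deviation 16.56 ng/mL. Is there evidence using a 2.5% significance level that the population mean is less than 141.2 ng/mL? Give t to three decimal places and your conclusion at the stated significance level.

t = 1.563; fail to reject H0

H0: μ = 141.2; H1: μ < 141.2 (one-sample t-test, left-tailed).
t = (x̄ − μ₀)/(s/√n) = (147.3 − 141.2)/(16.56/√18) = 1.563
df = n − 1 = 17
p-value = P(T ≤ 1.563) ≈ 0.932
Since p ≈ 0.932 > α = 0.025, fail to reject H0; the evidence is not statistically significant.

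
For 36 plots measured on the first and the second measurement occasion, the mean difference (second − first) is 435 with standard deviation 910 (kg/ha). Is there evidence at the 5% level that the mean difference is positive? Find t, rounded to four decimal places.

2.8681

H0: μ_d = 0; H1: μ_d > 0 (paired t-test on the differences, right-tailed).
t = d̄/(s_d/√n) = 435/(910/√36) = 2.8681
df = n − 1 = 35
p-value = P(T ≥ 2.8681) ≈ 0.003
Since p ≈ 0.003 < α = 0.05, reject H0; the data support H1.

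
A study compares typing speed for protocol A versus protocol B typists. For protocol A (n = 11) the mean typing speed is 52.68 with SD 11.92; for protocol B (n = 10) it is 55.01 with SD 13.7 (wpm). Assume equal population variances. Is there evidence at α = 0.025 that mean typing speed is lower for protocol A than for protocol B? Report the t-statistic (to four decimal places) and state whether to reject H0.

Let group 1 = protocol A, group 2 = protocol B. H0: μ_1 = μ_2; H1: μ_1 < μ_2 (two-sample pooled-variance t-test, left-tailed).
s_p² = [(11−1)·11.92² + (10−1)·13.7²]/(11+10−2) = 163.688
t = (52.68 − 55.01)/√[163.688·(1/11 + 1/10)] = -0.4168
df = n₁ + n₂ − 2 = 19
p-value = P(T ≤ -0.4168) ≈ 0.3407
Since p ≈ 0.3407 > α = 0.025, fail to reject H0; the data do not provide sufficient evidence against H0.

t = -0.4168; fail to reject H0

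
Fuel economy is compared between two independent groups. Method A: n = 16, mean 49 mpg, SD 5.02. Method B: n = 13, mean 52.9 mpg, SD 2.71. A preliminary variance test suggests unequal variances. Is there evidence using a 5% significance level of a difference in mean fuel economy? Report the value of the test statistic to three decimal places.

Let group 1 = method A, group 2 = method B. H0: μ_1 = μ_2; H1: μ_1 ≠ μ_2 (Welch's two-sample t-test, two-sided).
t = (x̄_1 − x̄_2)/√(s_1²/n_1 + s_2²/n_2) = (49 − 52.9)/√(5.02²/16 + 2.71²/13) = -2.666
Welch–Satterthwaite df ≈ 23.85
Two-sided p-value ≈ 0.014
Since p ≈ 0.014 < α = 0.05, reject H0; the evidence is statistically significant.

-2.666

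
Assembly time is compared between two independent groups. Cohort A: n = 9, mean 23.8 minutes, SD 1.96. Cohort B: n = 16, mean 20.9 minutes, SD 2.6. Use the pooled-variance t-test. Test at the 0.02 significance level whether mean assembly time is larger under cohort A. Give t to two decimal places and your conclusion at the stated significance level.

t = 2.90; reject H0

Let group 1 = cohort A, group 2 = cohort B. H0: μ_1 = μ_2; H1: μ_1 > μ_2 (two-sample pooled-variance t-test, right-tailed).
s_p² = [(9−1)·1.96² + (16−1)·2.6²]/(9+16−2) = 5.7449
t = (23.8 − 20.9)/√[5.7449·(1/9 + 1/16)] = 2.90
df = n₁ + n₂ − 2 = 23
p-value = P(T ≥ 2.90) ≈ 0.004
Since p ≈ 0.004 < α = 0.02, reject H0; the data support H1.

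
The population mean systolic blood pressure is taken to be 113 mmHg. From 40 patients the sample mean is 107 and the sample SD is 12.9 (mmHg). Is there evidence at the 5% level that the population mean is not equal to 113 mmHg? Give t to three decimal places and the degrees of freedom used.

H0: μ = 113; H1: μ ≠ 113 (one-sample t-test, two-sided).
t = (x̄ − μ₀)/(s/√n) = (107 − 113)/(12.9/√40) = -2.942
df = n − 1 = 39
Two-sided p-value ≈ 0.0055
Since p ≈ 0.0055 < α = 0.05, reject H0; the data support H1.

t = -2.942, df = 39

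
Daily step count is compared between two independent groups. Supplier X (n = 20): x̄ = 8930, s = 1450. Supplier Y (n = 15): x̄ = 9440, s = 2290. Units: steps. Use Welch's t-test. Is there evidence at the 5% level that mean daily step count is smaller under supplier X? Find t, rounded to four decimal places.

-0.7563

Let group 1 = supplier X, group 2 = supplier Y. H0: μ_1 = μ_2; H1: μ_1 < μ_2 (Welch's two-sample t-test, left-tailed).
t = (x̄_1 − x̄_2)/√(s_1²/n_1 + s_2²/n_2) = (8930 − 9440)/√(1450²/20 + 2290²/15) = -0.7563
Welch–Satterthwaite df ≈ 22.21
p-value = P(T ≤ -0.7563) ≈ 0.2287
Since p ≈ 0.2287 > α = 0.05, fail to reject H0; the data do not provide sufficient evidence against H0.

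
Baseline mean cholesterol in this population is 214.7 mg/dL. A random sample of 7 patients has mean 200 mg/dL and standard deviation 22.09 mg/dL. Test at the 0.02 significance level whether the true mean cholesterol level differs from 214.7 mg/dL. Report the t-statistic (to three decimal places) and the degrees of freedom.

t = -1.761, df = 6

H0: μ = 214.7; H1: μ ≠ 214.7 (one-sample t-test, two-sided).
t = (x̄ − μ₀)/(s/√n) = (200 − 214.7)/(22.09/√7) = -1.761
df = n − 1 = 6
Two-sided p-value ≈ 0.129
Since p ≈ 0.129 > α = 0.02, fail to reject H0; the data do not provide sufficient evidence against H0.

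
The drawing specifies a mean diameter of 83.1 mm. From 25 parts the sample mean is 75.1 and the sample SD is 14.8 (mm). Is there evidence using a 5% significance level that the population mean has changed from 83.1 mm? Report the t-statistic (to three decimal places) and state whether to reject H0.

H0: μ = 83.1; H1: μ ≠ 83.1 (one-sample t-test, two-sided).
t = (x̄ − μ₀)/(s/√n) = (75.1 − 83.1)/(14.8/√25) = -2.703
df = n − 1 = 24
Two-sided p-value ≈ 0.012
Since p ≈ 0.012 < α = 0.05, reject H0; the data support H1.

t = -2.703; reject H0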